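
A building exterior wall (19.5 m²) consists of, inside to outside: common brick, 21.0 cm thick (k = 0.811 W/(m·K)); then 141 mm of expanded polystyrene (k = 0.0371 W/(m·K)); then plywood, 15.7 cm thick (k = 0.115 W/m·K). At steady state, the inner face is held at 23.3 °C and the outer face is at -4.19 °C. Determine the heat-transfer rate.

Q = 98.8 W

Treat each layer as a resistance in series:
  R_common brick = L/(kA) = 0.210/(0.811·19.5) = 0.01328 K/W
  R_expanded polystyrene = L/(kA) = 0.141/(0.0371·19.5) = 0.1949 K/W
  R_plywood = L/(kA) = 0.157/(0.115·19.5) = 0.07001 K/W
ΣR = 0.01328 + 0.1949 + 0.07001 = 0.2782 K/W
Q = ΔT/ΣR = (23.3 °C − -4.19 °C)/0.2782 = 98.8 W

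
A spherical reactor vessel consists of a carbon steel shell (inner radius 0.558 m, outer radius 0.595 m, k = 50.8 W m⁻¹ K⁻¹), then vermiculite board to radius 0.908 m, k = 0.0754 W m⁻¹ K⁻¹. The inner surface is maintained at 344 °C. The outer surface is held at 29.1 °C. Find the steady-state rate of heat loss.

Series thermal resistances, inner to outer:
  R_carbon steel = (1/0.558 − 1/0.595)/(4πk) = 0.1114/(4π·50.8) = 1.746×10^-4 K/W
  R_vermiculite board = (1/0.595 − 1/0.908)/(4πk) = 0.5794/(4π·0.0754) = 0.6114 K/W
ΣR = 1.746×10^-4 + 0.6114 = 0.6116 K/W
Q = ΔT/ΣR = (344 °C − 29.1 °C)/0.6116 = 515 W

Q = 515 W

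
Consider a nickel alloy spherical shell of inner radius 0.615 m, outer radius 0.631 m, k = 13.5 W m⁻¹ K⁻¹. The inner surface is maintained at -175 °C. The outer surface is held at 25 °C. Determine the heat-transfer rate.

Q = 4πk·ΔT/(1/r₁ − 1/r₂) = 4π × 13.5 × 200 / (1/0.615 − 1/0.631) = 8.23×10^5 W

Q = 823 kW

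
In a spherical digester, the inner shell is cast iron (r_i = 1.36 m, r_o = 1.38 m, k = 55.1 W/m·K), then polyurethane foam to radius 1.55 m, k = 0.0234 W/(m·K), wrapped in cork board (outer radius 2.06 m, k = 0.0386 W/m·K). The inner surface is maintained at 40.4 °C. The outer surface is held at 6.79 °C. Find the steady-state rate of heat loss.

Q = 56.1 W

Resistance network (inner→outer):
  R_cast iron = (1/1.36 − 1/1.38)/(4πk) = 0.01066/(4π·55.1) = 1.539×10^-5 K/W
  R_polyurethane foam = (1/1.38 − 1/1.55)/(4πk) = 0.07948/(4π·0.0234) = 0.2703 K/W
  R_cork board = (1/1.55 − 1/2.06)/(4πk) = 0.1597/(4π·0.0386) = 0.3293 K/W
ΣR = 1.539×10^-5 + 0.2703 + 0.3293 = 0.5996 K/W
Q = ΔT/ΣR = (40.4 °C − 6.79 °C)/0.5996 = 56.1 W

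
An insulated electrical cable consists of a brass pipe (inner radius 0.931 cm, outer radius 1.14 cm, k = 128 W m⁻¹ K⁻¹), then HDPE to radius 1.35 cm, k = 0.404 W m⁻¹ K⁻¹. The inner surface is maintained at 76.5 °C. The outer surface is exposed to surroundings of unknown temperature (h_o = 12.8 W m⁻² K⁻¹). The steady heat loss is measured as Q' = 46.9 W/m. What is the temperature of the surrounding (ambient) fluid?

T_out = 30.2 °C

Sum the resistances:
  R'_brass = ln(0.0114/0.00931)/(2πk) = 0.2025/(2π·128) = 2.518×10^-4 m·K/W
  R'_HDPE = ln(0.0135/0.0114)/(2πk) = 0.1691/(2π·0.404) = 0.06661 m·K/W
  R'_conv,out = 1/(2πr h) = 1/(2π·0.0135·12.8) = 0.9210 m·K/W
ΣR = 0.9879 m·K/W
ΔT = Q'·ΣR = 46.9 × 0.9879 = 46.33 K
Heat flows outward, so T_out = T_in − ΔT = 76.5 − 46.33 = 30.2 °C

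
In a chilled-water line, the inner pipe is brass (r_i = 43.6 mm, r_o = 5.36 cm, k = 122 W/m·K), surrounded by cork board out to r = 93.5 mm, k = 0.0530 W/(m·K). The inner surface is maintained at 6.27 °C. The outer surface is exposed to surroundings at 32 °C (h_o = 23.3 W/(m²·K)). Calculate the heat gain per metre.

Series thermal resistances, inner to outer:
  R'_brass = ln(0.0536/0.0436)/(2πk) = 0.2065/(2π·122) = 2.694×10^-4 m·K/W
  R'_cork board = ln(0.0935/0.0536)/(2πk) = 0.5564/(2π·0.0530) = 1.671 m·K/W
  R'_conv,out = 1/(2πr h) = 1/(2π·0.0935·23.3) = 0.07306 m·K/W
ΣR = 2.694×10^-4 + 1.671 + 0.07306 = 1.744 m·K/W
Q' = ΔT/ΣR = (6.27 °C − 32 °C)/1.744 = -14.8 W/m
(Negative Q' ⇒ heat flows inward; heat gain = 14.8 W/m.)

Q' = 14.8 W/m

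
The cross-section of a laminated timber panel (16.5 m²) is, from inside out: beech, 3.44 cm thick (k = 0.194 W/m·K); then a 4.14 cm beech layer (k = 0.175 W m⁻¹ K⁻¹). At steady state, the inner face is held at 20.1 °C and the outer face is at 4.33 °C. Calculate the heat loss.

Q = 629 W

Series thermal resistances, inner to outer:
  R_beech = L/(kA) = 0.0344/(0.194·16.5) = 0.01075 K/W
  R_beech = L/(kA) = 0.0414/(0.175·16.5) = 0.01434 K/W
ΣR = 0.01075 + 0.01434 = 0.02509 K/W
Q = ΔT/ΣR = (20.1 °C − 4.33 °C)/0.02509 = 629 W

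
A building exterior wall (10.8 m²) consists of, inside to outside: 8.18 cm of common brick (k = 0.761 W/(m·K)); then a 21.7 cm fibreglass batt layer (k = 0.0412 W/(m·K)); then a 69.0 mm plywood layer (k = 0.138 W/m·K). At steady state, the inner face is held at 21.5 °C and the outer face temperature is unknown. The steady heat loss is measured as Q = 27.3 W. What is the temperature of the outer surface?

Series resistances:
  R_common brick = L/(kA) = 0.0818/(0.761·10.8) = 0.009953 K/W
  R_fibreglass batt = L/(kA) = 0.217/(0.0412·10.8) = 0.4877 K/W
  R_plywood = L/(kA) = 0.0690/(0.138·10.8) = 0.04630 K/W
ΣR = 0.5439 K/W
ΔT = Q·ΣR = 27.3 × 0.5439 = 14.85 K
Heat flows outward, so T_out = T_in − ΔT = 21.5 − 14.85 = 6.65 °C

T_out = 6.65 °C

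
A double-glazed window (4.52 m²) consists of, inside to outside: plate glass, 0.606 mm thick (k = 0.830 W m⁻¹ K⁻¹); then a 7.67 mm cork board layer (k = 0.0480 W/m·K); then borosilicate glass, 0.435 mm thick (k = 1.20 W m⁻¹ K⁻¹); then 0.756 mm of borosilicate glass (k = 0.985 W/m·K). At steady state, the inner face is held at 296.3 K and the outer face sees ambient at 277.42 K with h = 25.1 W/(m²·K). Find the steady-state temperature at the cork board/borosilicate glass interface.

Resistance network (inner→outer):
  R_plate glass = L/(kA) = 6.06×10^-4/(0.830·4.52) = 1.615×10^-4 K/W
  R_cork board = L/(kA) = 0.00767/(0.0480·4.52) = 0.03535 K/W
  R_borosilicate glass = L/(kA) = 4.35×10^-4/(1.20·4.52) = 8.020×10^-5 K/W
  R_borosilicate glass = L/(kA) = 7.56×10^-4/(0.985·4.52) = 1.698×10^-4 K/W
  R_conv,out = 1/(hA) = 1/(25.1·4.52) = 0.008814 K/W
ΣR = 1.615×10^-4 + 0.03535 + 8.020×10^-5 + 1.698×10^-4 + 0.008814 = 0.04458 K/W
Q = ΔT/ΣR = (296.3 K − 277.42 K)/0.04458 = 423.5 W
From the inner boundary to the cork board/borosilicate glass interface, ΣR_partial = 0.03551 K/W.
T_interface = T_in − Q·ΣR_partial = 296.3 K − (423.5)(0.03551) = 281.26 K

T = 281.26 K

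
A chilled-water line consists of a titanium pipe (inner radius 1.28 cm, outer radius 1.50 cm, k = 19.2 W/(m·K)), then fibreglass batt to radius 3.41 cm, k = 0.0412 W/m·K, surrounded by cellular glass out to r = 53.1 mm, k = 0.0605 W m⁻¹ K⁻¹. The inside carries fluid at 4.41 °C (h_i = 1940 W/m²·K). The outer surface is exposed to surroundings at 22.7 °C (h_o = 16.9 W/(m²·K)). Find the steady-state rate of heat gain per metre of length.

Q' = 4.04 W/m

Series thermal resistances, inner to outer:
  R'_conv,in = 1/(2πr h) = 1/(2π·0.0128·1940) = 0.006409 m·K/W
  R'_titanium = ln(0.0150/0.0128)/(2πk) = 0.1586/(2π·19.2) = 0.001315 m·K/W
  R'_fibreglass batt = ln(0.0341/0.0150)/(2πk) = 0.8212/(2π·0.0412) = 3.172 m·K/W
  R'_cellular glass = ln(0.0531/0.0341)/(2πk) = 0.4429/(2π·0.0605) = 1.165 m·K/W
  R'_conv,out = 1/(2πr h) = 1/(2π·0.0531·16.9) = 0.1774 m·K/W
ΣR = 0.006409 + 0.001315 + 3.172 + 1.165 + 0.1774 = 4.522 m·K/W
Q' = ΔT/ΣR = (4.41 °C − 22.7 °C)/4.522 = -4.04 W/m
(Negative Q' ⇒ heat flows inward; heat gain = 4.04 W/m.)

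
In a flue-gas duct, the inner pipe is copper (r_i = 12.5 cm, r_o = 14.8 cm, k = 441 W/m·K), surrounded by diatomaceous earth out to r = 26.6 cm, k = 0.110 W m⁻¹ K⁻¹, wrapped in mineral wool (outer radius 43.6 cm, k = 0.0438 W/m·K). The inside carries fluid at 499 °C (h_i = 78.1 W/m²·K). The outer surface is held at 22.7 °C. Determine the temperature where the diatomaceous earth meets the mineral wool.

T = 344 °C

Treat each layer as a resistance in series:
  R'_conv,in = 1/(2πr h) = 1/(2π·0.125·78.1) = 0.01630 m·K/W
  R'_copper = ln(0.148/0.125)/(2πk) = 0.1689/(2π·441) = 6.095×10^-5 m·K/W
  R'_diatomaceous earth = ln(0.266/0.148)/(2πk) = 0.5863/(2π·0.110) = 0.8483 m·K/W
  R'_mineral wool = ln(0.436/0.266)/(2πk) = 0.4941/(2π·0.0438) = 1.796 m·K/W
ΣR = 0.01630 + 6.095×10^-5 + 0.8483 + 1.796 = 2.661 m·K/W
Q' = ΔT/ΣR = (499 °C − 22.7 °C)/2.661 = 179.0 W/m
From the inner boundary to the diatomaceous earth/mineral wool interface, ΣR_partial = 0.8647 m·K/W.
T_interface = T_in − Q'·ΣR_partial = 499 °C − (179.0)(0.8647) = 344 °C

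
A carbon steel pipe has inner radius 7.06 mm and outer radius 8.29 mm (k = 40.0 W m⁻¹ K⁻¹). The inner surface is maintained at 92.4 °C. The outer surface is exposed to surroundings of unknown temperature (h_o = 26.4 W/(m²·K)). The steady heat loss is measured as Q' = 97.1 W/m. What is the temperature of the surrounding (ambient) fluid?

T_out = 21.7 °C

Series resistances:
  R'_carbon steel = ln(0.00829/0.00706)/(2πk) = 0.1606/(2π·40.0) = 6.390×10^-4 m·K/W
  R'_conv,out = 1/(2πr h) = 1/(2π·0.00829·26.4) = 0.7272 m·K/W
ΣR = 0.7279 m·K/W
ΔT = Q'·ΣR = 97.1 × 0.7279 = 70.68 K
Heat flows outward, so T_out = T_in − ΔT = 92.4 − 70.68 = 21.7 °C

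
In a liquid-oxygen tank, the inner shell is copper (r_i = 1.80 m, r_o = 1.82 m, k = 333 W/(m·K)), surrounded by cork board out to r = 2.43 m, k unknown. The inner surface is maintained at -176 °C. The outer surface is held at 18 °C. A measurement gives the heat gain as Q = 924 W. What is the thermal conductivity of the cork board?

ΣR = ΔT/Q = |-176 − 18|/924 = 0.2100 K/W
Known resistances:
  R_copper = (1/1.80 − 1/1.82)/(4πk) = 0.006105/(4π·333) = 1.459×10^-6 K/W
R_cork board = ΣR − ΣR_known = 0.2100 − 1.459×10^-6 = 0.2100 K/W
(1/r₁−1/r₂)/(4πk) = 0.2100 ⇒ k = 0.1379/(4π·0.2100) = 0.0523 W/m·K

k = 0.0523 W/m·K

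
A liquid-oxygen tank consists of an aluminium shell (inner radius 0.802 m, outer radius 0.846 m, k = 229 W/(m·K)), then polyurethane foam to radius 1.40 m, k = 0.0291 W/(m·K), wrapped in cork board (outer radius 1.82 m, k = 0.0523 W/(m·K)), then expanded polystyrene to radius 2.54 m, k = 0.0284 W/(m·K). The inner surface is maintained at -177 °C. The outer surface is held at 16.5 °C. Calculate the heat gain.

Treat each layer as a resistance in series:
  R_aluminium = (1/0.802 − 1/0.846)/(4πk) = 0.06485/(4π·229) = 2.254×10^-5 K/W
  R_polyurethane foam = (1/0.846 − 1/1.40)/(4πk) = 0.4677/(4π·0.0291) = 1.279 K/W
  R_cork board = (1/1.40 − 1/1.82)/(4πk) = 0.1648/(4π·0.0523) = 0.2508 K/W
  R_expanded polystyrene = (1/1.82 − 1/2.54)/(4πk) = 0.1557/(4π·0.0284) = 0.4364 K/W
ΣR = 2.254×10^-5 + 1.279 + 0.2508 + 0.4364 = 1.966 K/W
Q = ΔT/ΣR = (-177 °C − 16.5 °C)/1.966 = -98.4 W
(Negative Q ⇒ heat flows inward; heat gain = 98.4 W.)

Q = 98.4 W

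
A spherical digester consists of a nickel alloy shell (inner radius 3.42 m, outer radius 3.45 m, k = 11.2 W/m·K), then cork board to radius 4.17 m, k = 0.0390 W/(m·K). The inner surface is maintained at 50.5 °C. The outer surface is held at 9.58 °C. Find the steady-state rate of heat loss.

Q = 401 W

Treat each layer as a resistance in series:
  R_nickel alloy = (1/3.42 − 1/3.45)/(4πk) = 0.002543/(4π·11.2) = 1.807×10^-5 K/W
  R_cork board = (1/3.45 − 1/4.17)/(4πk) = 0.05005/(4π·0.0390) = 0.1021 K/W
ΣR = 1.807×10^-5 + 0.1021 = 0.1021 K/W
Q = ΔT/ΣR = (50.5 °C − 9.58 °C)/0.1021 = 401 W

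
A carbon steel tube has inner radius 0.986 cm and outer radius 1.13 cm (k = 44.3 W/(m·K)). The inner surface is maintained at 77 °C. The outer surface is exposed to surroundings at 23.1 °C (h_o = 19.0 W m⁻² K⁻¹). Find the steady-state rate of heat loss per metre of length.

Treat each layer as a resistance in series:
  R'_carbon steel = ln(0.0113/0.00986)/(2πk) = 0.1363/(2π·44.3) = 4.897×10^-4 m·K/W
  R'_conv,out = 1/(2πr h) = 1/(2π·0.0113·19.0) = 0.7413 m·K/W
ΣR = 4.897×10^-4 + 0.7413 = 0.7418 m·K/W
Q' = ΔT/ΣR = (77 °C − 23.1 °C)/0.7418 = 72.7 W/m

Q' = 72.7 W/m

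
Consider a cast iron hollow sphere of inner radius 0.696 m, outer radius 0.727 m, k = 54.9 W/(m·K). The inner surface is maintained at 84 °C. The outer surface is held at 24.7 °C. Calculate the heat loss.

Q = 4πk·ΔT/(1/r₁ − 1/r₂) = 4π × 54.9 × 59.3 / (1/0.696 − 1/0.727) = 6.68×10^5 W

Q = 6.68×10^5 W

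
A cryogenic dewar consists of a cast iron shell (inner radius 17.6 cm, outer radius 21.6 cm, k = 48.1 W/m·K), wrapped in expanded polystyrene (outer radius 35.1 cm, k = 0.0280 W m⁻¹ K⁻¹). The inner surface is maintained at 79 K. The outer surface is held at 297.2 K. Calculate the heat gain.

Treat each layer as a resistance in series:
  R_cast iron = (1/0.176 − 1/0.216)/(4πk) = 1.052/(4π·48.1) = 0.001741 K/W
  R_expanded polystyrene = (1/0.216 − 1/0.351)/(4πk) = 1.781/(4π·0.0280) = 5.061 K/W
ΣR = 0.001741 + 5.061 = 5.063 K/W
Q = ΔT/ΣR = (79 K − 297.2 K)/5.063 = -43.1 W
(Negative Q ⇒ heat flows inward; heat gain = 43.1 W.)

Q = 43.1 W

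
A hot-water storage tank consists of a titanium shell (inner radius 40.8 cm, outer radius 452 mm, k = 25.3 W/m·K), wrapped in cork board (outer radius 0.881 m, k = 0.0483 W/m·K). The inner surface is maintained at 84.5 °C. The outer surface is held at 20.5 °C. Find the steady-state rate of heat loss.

Q = 36.0 W

Resistance network (inner→outer):
  R_titanium = (1/0.408 − 1/0.452)/(4πk) = 0.2386/(4π·25.3) = 7.505×10^-4 K/W
  R_cork board = (1/0.452 − 1/0.881)/(4πk) = 1.077/(4π·0.0483) = 1.775 K/W
ΣR = 7.505×10^-4 + 1.775 = 1.776 K/W
Q = ΔT/ΣR = (84.5 °C − 20.5 °C)/1.776 = 36.0 W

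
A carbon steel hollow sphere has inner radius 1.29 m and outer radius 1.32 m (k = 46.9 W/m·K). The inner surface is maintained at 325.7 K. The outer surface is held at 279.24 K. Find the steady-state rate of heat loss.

Q = 1550 kW

Q = 4πk·ΔT/(1/r₁ − 1/r₂) = 4π × 46.9 × 46.46 / (1/1.29 − 1/1.32) = 1.55×10^6 W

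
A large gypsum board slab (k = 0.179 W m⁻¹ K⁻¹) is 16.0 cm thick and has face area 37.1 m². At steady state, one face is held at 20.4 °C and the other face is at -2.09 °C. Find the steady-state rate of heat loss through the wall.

Q = kA·ΔT/L = 0.179 × 37.1 × |20.4 °C − -2.09 °C| / 0.160 = 933 W

Q = 933 W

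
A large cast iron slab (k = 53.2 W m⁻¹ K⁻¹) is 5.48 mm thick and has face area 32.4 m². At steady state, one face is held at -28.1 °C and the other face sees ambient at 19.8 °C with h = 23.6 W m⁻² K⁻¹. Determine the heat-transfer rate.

Q = 36500 W

Treat each layer as a resistance in series:
  R_cast iron = L/(kA) = 0.00548/(53.2·32.4) = 3.179×10^-6 K/W
  R_conv,out = 1/(hA) = 1/(23.6·32.4) = 0.001308 K/W
ΣR = 3.179×10^-6 + 0.001308 = 0.001311 K/W
Q = ΔT/ΣR = (-28.1 °C − 19.8 °C)/0.001311 = -36500 W
(Negative Q ⇒ heat flows inward; heat gain = 36500 W.)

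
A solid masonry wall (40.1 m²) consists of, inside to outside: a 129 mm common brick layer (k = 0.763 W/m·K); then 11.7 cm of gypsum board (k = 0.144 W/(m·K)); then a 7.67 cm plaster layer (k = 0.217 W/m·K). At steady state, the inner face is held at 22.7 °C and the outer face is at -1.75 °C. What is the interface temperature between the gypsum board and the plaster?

T = 4.72 °C

Resistance network (inner→outer):
  R_common brick = L/(kA) = 0.129/(0.763·40.1) = 0.004216 K/W
  R_gypsum board = L/(kA) = 0.117/(0.144·40.1) = 0.02026 K/W
  R_plaster = L/(kA) = 0.0767/(0.217·40.1) = 0.008814 K/W
ΣR = 0.004216 + 0.02026 + 0.008814 = 0.03329 K/W
Q = ΔT/ΣR = (22.7 °C − -1.75 °C)/0.03329 = 734.5 W
From the inner boundary to the gypsum board/plaster interface, ΣR_partial = 0.02448 K/W.
T_interface = T_in − Q·ΣR_partial = 22.7 °C − (734.5)(0.02448) = 4.72 °C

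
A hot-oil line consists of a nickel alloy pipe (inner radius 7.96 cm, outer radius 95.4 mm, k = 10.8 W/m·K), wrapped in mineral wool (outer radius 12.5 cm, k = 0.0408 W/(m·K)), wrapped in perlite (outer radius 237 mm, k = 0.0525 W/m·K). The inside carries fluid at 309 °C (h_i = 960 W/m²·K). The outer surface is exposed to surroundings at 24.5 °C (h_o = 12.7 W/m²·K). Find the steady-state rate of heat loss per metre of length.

Series thermal resistances, inner to outer:
  R'_conv,in = 1/(2πr h) = 1/(2π·0.0796·960) = 0.002083 m·K/W
  R'_nickel alloy = ln(0.0954/0.0796)/(2πk) = 0.1811/(2π·10.8) = 0.002668 m·K/W
  R'_mineral wool = ln(0.125/0.0954)/(2πk) = 0.2702/(2π·0.0408) = 1.054 m·K/W
  R'_perlite = ln(0.237/0.125)/(2πk) = 0.6397/(2π·0.0525) = 1.939 m·K/W
  R'_conv,out = 1/(2πr h) = 1/(2π·0.237·12.7) = 0.05288 m·K/W
ΣR = 0.002083 + 0.002668 + 1.054 + 1.939 + 0.05288 = 3.051 m·K/W
Q' = ΔT/ΣR = (309 °C − 24.5 °C)/3.051 = 93.2 W/m

Q' = 93.2 W/m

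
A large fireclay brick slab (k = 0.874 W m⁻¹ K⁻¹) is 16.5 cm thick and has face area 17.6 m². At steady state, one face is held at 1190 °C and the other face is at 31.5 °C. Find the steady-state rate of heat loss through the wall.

Q = kA·ΔT/L = 0.874 × 17.6 × |1190 °C − 31.5 °C| / 0.165 = 1.08×10^5 W

Q = 1.08×10^5 W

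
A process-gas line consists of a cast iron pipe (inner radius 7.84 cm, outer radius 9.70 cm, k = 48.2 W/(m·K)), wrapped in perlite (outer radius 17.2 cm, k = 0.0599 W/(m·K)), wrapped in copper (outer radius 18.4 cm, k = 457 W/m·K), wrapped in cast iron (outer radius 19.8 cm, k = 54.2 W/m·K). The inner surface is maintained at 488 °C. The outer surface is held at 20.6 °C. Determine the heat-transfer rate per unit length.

Series thermal resistances, inner to outer:
  R'_cast iron = ln(0.0970/0.0784)/(2πk) = 0.2129/(2π·48.2) = 7.029×10^-4 m·K/W
  R'_perlite = ln(0.172/0.0970)/(2πk) = 0.5728/(2π·0.0599) = 1.522 m·K/W
  R'_copper = ln(0.184/0.172)/(2πk) = 0.06744/(2π·457) = 2.349×10^-5 m·K/W
  R'_cast iron = ln(0.198/0.184)/(2πk) = 0.07333/(2π·54.2) = 2.153×10^-4 m·K/W
ΣR = 7.029×10^-4 + 1.522 + 2.349×10^-5 + 2.153×10^-4 = 1.523 m·K/W
Q' = ΔT/ΣR = (488 °C − 20.6 °C)/1.523 = 307 W/m

Q' = 307 W/m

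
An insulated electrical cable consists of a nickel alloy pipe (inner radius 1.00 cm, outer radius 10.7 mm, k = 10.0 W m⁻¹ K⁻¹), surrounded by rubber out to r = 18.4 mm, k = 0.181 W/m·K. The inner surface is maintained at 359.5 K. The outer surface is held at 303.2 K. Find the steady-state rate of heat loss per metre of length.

Treat each layer as a resistance in series:
  R'_nickel alloy = ln(0.0107/0.0100)/(2πk) = 0.06766/(2π·10.0) = 0.001077 m·K/W
  R'_rubber = ln(0.0184/0.0107)/(2πk) = 0.5421/(2π·0.181) = 0.4767 m·K/W
ΣR = 0.001077 + 0.4767 = 0.4778 m·K/W
Q' = ΔT/ΣR = (359.5 K − 303.2 K)/0.4778 = 118 W/m

Q' = 118 W/m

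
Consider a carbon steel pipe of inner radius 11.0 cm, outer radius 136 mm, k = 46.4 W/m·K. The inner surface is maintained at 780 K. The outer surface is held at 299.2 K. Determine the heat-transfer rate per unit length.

Q' = 2πk·ΔT/ln(r₂/r₁) = 2π × 46.4 × 480.8 / ln(0.136/0.110) = 6.61×10^5 W/m

Q' = 6.61×10^5 W/m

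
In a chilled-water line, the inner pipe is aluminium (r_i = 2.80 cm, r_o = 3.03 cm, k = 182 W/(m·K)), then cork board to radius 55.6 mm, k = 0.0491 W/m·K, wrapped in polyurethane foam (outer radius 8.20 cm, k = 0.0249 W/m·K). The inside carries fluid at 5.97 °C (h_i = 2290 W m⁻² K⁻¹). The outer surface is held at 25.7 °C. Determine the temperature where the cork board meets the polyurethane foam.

Resistance network (inner→outer):
  R'_conv,in = 1/(2πr h) = 1/(2π·0.0280·2290) = 0.002482 m·K/W
  R'_aluminium = ln(0.0303/0.0280)/(2πk) = 0.07894/(2π·182) = 6.903×10^-5 m·K/W
  R'_cork board = ln(0.0556/0.0303)/(2πk) = 0.6070/(2π·0.0491) = 1.968 m·K/W
  R'_polyurethane foam = ln(0.0820/0.0556)/(2πk) = 0.3885/(2π·0.0249) = 2.483 m·K/W
ΣR = 0.002482 + 6.903×10^-5 + 1.968 + 2.483 = 4.454 m·K/W
Q' = ΔT/ΣR = (5.97 °C − 25.7 °C)/4.454 = -4.430 W/m
From the inner boundary to the cork board/polyurethane foam interface, ΣR_partial = 1.971 m·K/W.
T_interface = T_in − Q'·ΣR_partial = 5.97 °C − (-4.430)(1.971) = 14.7 °C

T = 14.7 °C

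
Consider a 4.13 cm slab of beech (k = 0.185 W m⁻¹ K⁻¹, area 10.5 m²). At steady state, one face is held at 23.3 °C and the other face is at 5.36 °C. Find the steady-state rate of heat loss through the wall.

Q = 844 W

Q = kA·ΔT/L = 0.185 × 10.5 × |23.3 °C − 5.36 °C| / 0.0413 = 844 W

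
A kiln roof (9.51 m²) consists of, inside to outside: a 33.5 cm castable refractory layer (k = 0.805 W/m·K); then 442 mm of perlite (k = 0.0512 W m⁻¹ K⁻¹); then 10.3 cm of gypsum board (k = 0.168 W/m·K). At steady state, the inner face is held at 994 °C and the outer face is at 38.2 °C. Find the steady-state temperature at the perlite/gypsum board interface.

Resistance network (inner→outer):
  R_castable refractory = L/(kA) = 0.335/(0.805·9.51) = 0.04376 K/W
  R_perlite = L/(kA) = 0.442/(0.0512·9.51) = 0.9078 K/W
  R_gypsum board = L/(kA) = 0.103/(0.168·9.51) = 0.06447 K/W
ΣR = 0.04376 + 0.9078 + 0.06447 = 1.016 K/W
Q = ΔT/ΣR = (994 °C − 38.2 °C)/1.016 = 940.7 W
From the inner boundary to the perlite/gypsum board interface, ΣR_partial = 0.9516 K/W.
T_interface = T_in − Q·ΣR_partial = 994 °C − (940.7)(0.9516) = 98.8 °C

T = 98.8 °C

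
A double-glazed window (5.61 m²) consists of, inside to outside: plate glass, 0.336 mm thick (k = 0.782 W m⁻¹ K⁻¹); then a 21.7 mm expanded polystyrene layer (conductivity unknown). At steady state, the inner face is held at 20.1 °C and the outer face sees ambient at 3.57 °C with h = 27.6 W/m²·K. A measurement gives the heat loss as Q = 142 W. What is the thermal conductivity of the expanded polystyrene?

k = 0.0352 W/m·K

ΣR = ΔT/Q = |20.1 − 3.57|/142 = 0.1164 K/W
Known resistances:
  R_plate glass = L/(kA) = 3.36×10^-4/(0.782·5.61) = 7.659×10^-5 K/W
  R_conv,out = 1/(hA) = 1/(27.6·5.61) = 0.006458 K/W
R_expanded polystyrene = ΣR − ΣR_known = 0.1164 − 0.006535 = 0.1099 K/W
L/(kA) = 0.1099 ⇒ k = 0.0217/(0.1099·5.61) = 0.0352 W/m·K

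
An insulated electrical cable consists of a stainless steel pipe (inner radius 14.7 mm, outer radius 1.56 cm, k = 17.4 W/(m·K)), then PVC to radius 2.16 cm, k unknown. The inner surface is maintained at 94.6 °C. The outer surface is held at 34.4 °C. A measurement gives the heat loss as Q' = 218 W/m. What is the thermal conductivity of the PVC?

ΣR = ΔT/Q' = |94.6 − 34.4|/218 = 0.2761 m·K/W
Known resistances:
  R'_stainless steel = ln(0.0156/0.0147)/(2πk) = 0.05942/(2π·17.4) = 5.435×10^-4 m·K/W
R_PVC = ΣR − ΣR_known = 0.2761 − 5.435×10^-4 = 0.2756 m·K/W
ln(r₂/r₁)/(2πk) = 0.2756 ⇒ k = 0.3254/(2π·0.2756) = 0.188 W/m·K

k = 0.188 W/m·K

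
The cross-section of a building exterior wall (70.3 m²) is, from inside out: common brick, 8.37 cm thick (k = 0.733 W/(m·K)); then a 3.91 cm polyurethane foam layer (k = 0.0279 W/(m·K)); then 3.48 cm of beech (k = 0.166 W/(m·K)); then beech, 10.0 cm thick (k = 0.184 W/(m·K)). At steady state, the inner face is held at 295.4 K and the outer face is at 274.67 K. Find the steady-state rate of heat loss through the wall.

Q = 642 W

Treat each layer as a resistance in series:
  R_common brick = L/(kA) = 0.0837/(0.733·70.3) = 0.001624 K/W
  R_polyurethane foam = L/(kA) = 0.0391/(0.0279·70.3) = 0.01994 K/W
  R_beech = L/(kA) = 0.0348/(0.166·70.3) = 0.002982 K/W
  R_beech = L/(kA) = 0.100/(0.184·70.3) = 0.007731 K/W
ΣR = 0.001624 + 0.01994 + 0.002982 + 0.007731 = 0.03228 K/W
Q = ΔT/ΣR = (295.4 K − 274.67 K)/0.03228 = 642 W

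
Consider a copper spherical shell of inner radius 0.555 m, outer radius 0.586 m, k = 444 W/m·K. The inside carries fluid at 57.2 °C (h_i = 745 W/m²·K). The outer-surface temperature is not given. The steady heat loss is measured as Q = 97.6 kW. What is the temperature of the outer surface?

T_out = 21.7 °C

Series resistances:
  R_conv,in = 1/(4πr²h) = 1/(4π·0.555²·745) = 3.468×10^-4 K/W
  R_copper = (1/0.555 − 1/0.586)/(4πk) = 0.09532/(4π·444) = 1.708×10^-5 K/W
ΣR = 3.639×10^-4 K/W
ΔT = Q·ΣR = 97600 × 3.639×10^-4 = 35.52 K
Heat flows outward, so T_out = T_in − ΔT = 57.2 − 35.52 = 21.7 °C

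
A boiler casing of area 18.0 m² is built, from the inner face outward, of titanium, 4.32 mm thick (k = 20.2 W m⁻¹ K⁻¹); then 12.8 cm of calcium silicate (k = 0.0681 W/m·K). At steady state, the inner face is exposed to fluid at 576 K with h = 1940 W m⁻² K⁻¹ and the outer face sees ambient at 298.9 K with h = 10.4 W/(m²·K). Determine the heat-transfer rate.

Q = 2520 W

Resistance network (inner→outer):
  R_conv,in = 1/(hA) = 1/(1940·18.0) = 2.864×10^-5 K/W
  R_titanium = L/(kA) = 0.00432/(20.2·18.0) = 1.188×10^-5 K/W
  R_calcium silicate = L/(kA) = 0.128/(0.0681·18.0) = 0.1044 K/W
  R_conv,out = 1/(hA) = 1/(10.4·18.0) = 0.005342 K/W
ΣR = 2.864×10^-5 + 1.188×10^-5 + 0.1044 + 0.005342 = 0.1098 K/W
Q = ΔT/ΣR = (576 K − 298.9 K)/0.1098 = 2520 W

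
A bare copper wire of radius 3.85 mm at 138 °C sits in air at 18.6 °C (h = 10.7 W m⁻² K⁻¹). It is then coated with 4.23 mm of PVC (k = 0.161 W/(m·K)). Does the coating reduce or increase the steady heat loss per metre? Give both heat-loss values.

increases: 30.9 → 46.4 W/m

Critical radius for a cylinder: r_cr = k/h = 0.0150 m = 1.50 cm.
Outer radius after coating: r₂ = 0.00385 + 0.00423 = 0.00808 m.
Since r₁ < r_cr and r₂ ≤ r_cr, the coating moves toward the maximum at r_cr — heat loss rises.
Bare: R = 1/(2πr₁h) = 3.863 m·K/W; Q = 119.4/3.863 = 30.9 W/m.
Coated: R = R_cond + R_conv = 2.574 m·K/W; Q = 119.4/2.574 = 46.4 W/m.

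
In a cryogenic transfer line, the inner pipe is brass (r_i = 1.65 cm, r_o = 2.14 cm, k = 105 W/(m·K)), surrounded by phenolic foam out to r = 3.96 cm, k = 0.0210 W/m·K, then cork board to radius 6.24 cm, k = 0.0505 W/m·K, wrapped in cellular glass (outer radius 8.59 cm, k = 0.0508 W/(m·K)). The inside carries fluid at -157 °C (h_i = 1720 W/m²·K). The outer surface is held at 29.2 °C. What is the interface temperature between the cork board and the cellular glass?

Series thermal resistances, inner to outer:
  R'_conv,in = 1/(2πr h) = 1/(2π·0.0165·1720) = 0.005608 m·K/W
  R'_brass = ln(0.0214/0.0165)/(2πk) = 0.2600/(2π·105) = 3.941×10^-4 m·K/W
  R'_phenolic foam = ln(0.0396/0.0214)/(2πk) = 0.6154/(2π·0.0210) = 4.664 m·K/W
  R'_cork board = ln(0.0624/0.0396)/(2πk) = 0.4547/(2π·0.0505) = 1.433 m·K/W
  R'_cellular glass = ln(0.0859/0.0624)/(2πk) = 0.3196/(2π·0.0508) = 1.001 m·K/W
ΣR = 0.005608 + 3.941×10^-4 + 4.664 + 1.433 + 1.001 = 7.104 m·K/W
Q' = ΔT/ΣR = (-157 °C − 29.2 °C)/7.104 = -26.21 W/m
From the inner boundary to the cork board/cellular glass interface, ΣR_partial = 6.103 m·K/W.
T_interface = T_in − Q'·ΣR_partial = -157 °C − (-26.21)(6.103) = 3.0 °C

T = 3.0 °C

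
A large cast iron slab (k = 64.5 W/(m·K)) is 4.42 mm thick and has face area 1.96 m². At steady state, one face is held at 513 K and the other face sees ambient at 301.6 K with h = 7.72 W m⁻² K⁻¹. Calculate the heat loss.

Resistance network (inner→outer):
  R_cast iron = L/(kA) = 0.00442/(64.5·1.96) = 3.496×10^-5 K/W
  R_conv,out = 1/(hA) = 1/(7.72·1.96) = 0.06609 K/W
ΣR = 3.496×10^-5 + 0.06609 = 0.06612 K/W
Q = ΔT/ΣR = (513 K − 301.6 K)/0.06612 = 3200 W

Q = 3200 W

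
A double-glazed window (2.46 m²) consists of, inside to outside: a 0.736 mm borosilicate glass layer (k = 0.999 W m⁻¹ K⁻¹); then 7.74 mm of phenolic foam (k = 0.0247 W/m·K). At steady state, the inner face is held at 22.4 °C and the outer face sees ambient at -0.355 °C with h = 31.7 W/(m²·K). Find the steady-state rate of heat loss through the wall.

Q = 162 W

Treat each layer as a resistance in series:
  R_borosilicate glass = L/(kA) = 7.36×10^-4/(0.999·2.46) = 2.995×10^-4 K/W
  R_phenolic foam = L/(kA) = 0.00774/(0.0247·2.46) = 0.1274 K/W
  R_conv,out = 1/(hA) = 1/(31.7·2.46) = 0.01282 K/W
ΣR = 2.995×10^-4 + 0.1274 + 0.01282 = 0.1405 K/W
Q = ΔT/ΣR = (22.4 °C − -0.355 °C)/0.1405 = 162 W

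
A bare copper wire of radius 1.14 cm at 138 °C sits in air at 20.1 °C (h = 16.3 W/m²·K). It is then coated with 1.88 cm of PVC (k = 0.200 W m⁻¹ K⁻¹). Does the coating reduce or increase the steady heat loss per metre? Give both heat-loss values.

reduces: 138 → 107 W/m

Critical radius for a cylinder: r_cr = k/h = 0.0123 m = 1.23 cm.
Outer radius after coating: r₂ = 0.0114 + 0.0188 = 0.0302 m.
r₁ < r_cr < r₂: heat loss rises to a maximum at r_cr then falls. Whether the coating helps depends on whether Q(r₂) has dropped back below Q(r₁).
Bare: R = 1/(2πr₁h) = 0.8565 m·K/W; Q = 117.9/0.8565 = 138 W/m.
Coated: R = R_cond + R_conv = 1.099 m·K/W; Q = 117.9/1.099 = 107 W/m.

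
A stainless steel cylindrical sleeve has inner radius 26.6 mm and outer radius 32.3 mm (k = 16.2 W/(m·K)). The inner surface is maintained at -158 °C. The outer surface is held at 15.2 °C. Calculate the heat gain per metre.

Q' = 2πk·ΔT/ln(r₂/r₁) = 2π × 16.2 × 173.2 / ln(0.0323/0.0266) = 90800 W/m

Q' = 90800 W/m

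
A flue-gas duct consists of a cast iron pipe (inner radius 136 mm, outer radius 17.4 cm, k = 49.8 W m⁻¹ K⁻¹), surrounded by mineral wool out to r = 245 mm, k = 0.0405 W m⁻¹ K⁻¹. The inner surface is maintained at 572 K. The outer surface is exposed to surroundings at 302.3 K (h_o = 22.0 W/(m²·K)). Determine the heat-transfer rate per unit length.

Q' = 196 W/m

Series thermal resistances, inner to outer:
  R'_cast iron = ln(0.174/0.136)/(2πk) = 0.2464/(2π·49.8) = 7.875×10^-4 m·K/W
  R'_mineral wool = ln(0.245/0.174)/(2πk) = 0.3422/(2π·0.0405) = 1.345 m·K/W
  R'_conv,out = 1/(2πr h) = 1/(2π·0.245·22.0) = 0.02953 m·K/W
ΣR = 7.875×10^-4 + 1.345 + 0.02953 = 1.375 m·K/W
Q' = ΔT/ΣR = (572 K − 302.3 K)/1.375 = 196 W/m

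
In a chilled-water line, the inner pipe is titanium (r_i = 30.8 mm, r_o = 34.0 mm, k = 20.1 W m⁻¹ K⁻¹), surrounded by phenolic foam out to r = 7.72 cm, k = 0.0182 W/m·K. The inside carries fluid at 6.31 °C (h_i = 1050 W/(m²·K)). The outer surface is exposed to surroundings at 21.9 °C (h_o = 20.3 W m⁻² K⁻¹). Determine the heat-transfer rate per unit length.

Q' = 2.14 W/m

Series thermal resistances, inner to outer:
  R'_conv,in = 1/(2πr h) = 1/(2π·0.0308·1050) = 0.004921 m·K/W
  R'_titanium = ln(0.0340/0.0308)/(2πk) = 0.09885/(2π·20.1) = 7.827×10^-4 m·K/W
  R'_phenolic foam = ln(0.0772/0.0340)/(2πk) = 0.8200/(2π·0.0182) = 7.171 m·K/W
  R'_conv,out = 1/(2πr h) = 1/(2π·0.0772·20.3) = 0.1016 m·K/W
ΣR = 0.004921 + 7.827×10^-4 + 7.171 + 0.1016 = 7.278 m·K/W
Q' = ΔT/ΣR = (6.31 °C − 21.9 °C)/7.278 = -2.14 W/m
(Negative Q' ⇒ heat flows inward; heat gain = 2.14 W/m.)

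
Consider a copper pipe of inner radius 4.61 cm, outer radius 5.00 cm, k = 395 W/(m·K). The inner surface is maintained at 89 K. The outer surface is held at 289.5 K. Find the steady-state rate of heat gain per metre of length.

Q' = 6.13×10^6 W/m

Q' = 2πk·ΔT/ln(r₂/r₁) = 2π × 395 × 200.5 / ln(0.0500/0.0461) = 6.13×10^6 W/m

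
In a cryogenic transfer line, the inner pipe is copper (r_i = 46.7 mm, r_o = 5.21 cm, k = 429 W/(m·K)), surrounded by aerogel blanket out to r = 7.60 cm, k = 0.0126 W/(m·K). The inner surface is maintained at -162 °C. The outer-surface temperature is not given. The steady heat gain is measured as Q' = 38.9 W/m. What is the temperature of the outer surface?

T_out = 23.5 °C

Series resistances:
  R'_copper = ln(0.0521/0.0467)/(2πk) = 0.1094/(2π·429) = 4.059×10^-5 m·K/W
  R'_aerogel blanket = ln(0.0760/0.0521)/(2πk) = 0.3776/(2π·0.0126) = 4.769 m·K/W
ΣR = 4.769 m·K/W
ΔT = Q'·ΣR = 38.9 × 4.769 = 185.5 K
Heat flows inward, so T_out = T_in + ΔT = -162 + 185.5 = 23.5 °C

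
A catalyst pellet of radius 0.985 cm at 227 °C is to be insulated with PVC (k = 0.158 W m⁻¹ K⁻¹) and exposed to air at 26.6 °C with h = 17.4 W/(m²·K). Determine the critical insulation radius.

For a sphere, r_cr = 2k_ins/h = 2·0.158/17.4 = 0.0182 m = 1.82 cm

r_cr = 1.82 cm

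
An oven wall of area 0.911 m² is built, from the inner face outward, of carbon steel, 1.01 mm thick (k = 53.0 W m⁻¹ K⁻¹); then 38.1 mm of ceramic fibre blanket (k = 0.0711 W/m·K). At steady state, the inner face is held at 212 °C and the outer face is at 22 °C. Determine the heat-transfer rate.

Series thermal resistances, inner to outer:
  R_carbon steel = L/(kA) = 0.00101/(53.0·0.911) = 2.092×10^-5 K/W
  R_ceramic fibre blanket = L/(kA) = 0.0381/(0.0711·0.911) = 0.5882 K/W
ΣR = 2.092×10^-5 + 0.5882 = 0.5882 K/W
Q = ΔT/ΣR = (212 °C − 22 °C)/0.5882 = 323 W

Q = 323 W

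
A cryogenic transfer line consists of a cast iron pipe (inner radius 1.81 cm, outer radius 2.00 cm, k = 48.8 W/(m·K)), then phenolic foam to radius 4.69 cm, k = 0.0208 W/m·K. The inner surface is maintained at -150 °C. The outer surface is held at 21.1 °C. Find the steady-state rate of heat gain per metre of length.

Q' = 26.2 W/m

Treat each layer as a resistance in series:
  R'_cast iron = ln(0.0200/0.0181)/(2πk) = 0.09982/(2π·48.8) = 3.256×10^-4 m·K/W
  R'_phenolic foam = ln(0.0469/0.0200)/(2πk) = 0.8523/(2π·0.0208) = 6.521 m·K/W
ΣR = 3.256×10^-4 + 6.521 = 6.521 m·K/W
Q' = ΔT/ΣR = (-150 °C − 21.1 °C)/6.521 = -26.2 W/m
(Negative Q' ⇒ heat flows inward; heat gain = 26.2 W/m.)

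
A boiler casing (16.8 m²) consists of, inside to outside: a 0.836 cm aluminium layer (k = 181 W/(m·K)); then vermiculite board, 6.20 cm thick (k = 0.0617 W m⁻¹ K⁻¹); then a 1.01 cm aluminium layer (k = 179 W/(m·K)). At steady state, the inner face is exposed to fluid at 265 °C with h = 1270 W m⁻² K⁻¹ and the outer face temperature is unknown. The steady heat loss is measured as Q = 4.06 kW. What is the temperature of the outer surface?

Series resistances:
  R_conv,in = 1/(hA) = 1/(1270·16.8) = 4.687×10^-5 K/W
  R_aluminium = L/(kA) = 0.00836/(181·16.8) = 2.749×10^-6 K/W
  R_vermiculite board = L/(kA) = 0.0620/(0.0617·16.8) = 0.05981 K/W
  R_aluminium = L/(kA) = 0.0101/(179·16.8) = 3.359×10^-6 K/W
ΣR = 0.05987 K/W
ΔT = Q·ΣR = 4060 × 0.05987 = 243.1 K
Heat flows outward, so T_out = T_in − ΔT = 265 − 243.1 = 21.9 °C

T_out = 21.9 °C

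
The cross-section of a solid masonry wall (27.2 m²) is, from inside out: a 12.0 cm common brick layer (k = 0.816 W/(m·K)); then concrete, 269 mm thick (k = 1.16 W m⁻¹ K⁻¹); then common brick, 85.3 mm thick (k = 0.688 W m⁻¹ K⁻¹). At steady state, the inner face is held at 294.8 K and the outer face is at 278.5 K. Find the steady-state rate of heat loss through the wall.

Q = 882 W

Series thermal resistances, inner to outer:
  R_common brick = L/(kA) = 0.120/(0.816·27.2) = 0.005407 K/W
  R_concrete = L/(kA) = 0.269/(1.16·27.2) = 0.008526 K/W
  R_common brick = L/(kA) = 0.0853/(0.688·27.2) = 0.004558 K/W
ΣR = 0.005407 + 0.008526 + 0.004558 = 0.01849 K/W
Q = ΔT/ΣR = (294.8 K − 278.5 K)/0.01849 = 882 W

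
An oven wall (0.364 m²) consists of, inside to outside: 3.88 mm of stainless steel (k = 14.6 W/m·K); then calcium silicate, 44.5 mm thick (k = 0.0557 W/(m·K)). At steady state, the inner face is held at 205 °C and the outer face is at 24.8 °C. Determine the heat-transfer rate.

Q = 82.1 W

Treat each layer as a resistance in series:
  R_stainless steel = L/(kA) = 0.00388/(14.6·0.364) = 7.301×10^-4 K/W
  R_calcium silicate = L/(kA) = 0.0445/(0.0557·0.364) = 2.195 K/W
ΣR = 7.301×10^-4 + 2.195 = 2.196 K/W
Q = ΔT/ΣR = (205 °C − 24.8 °C)/2.196 = 82.1 W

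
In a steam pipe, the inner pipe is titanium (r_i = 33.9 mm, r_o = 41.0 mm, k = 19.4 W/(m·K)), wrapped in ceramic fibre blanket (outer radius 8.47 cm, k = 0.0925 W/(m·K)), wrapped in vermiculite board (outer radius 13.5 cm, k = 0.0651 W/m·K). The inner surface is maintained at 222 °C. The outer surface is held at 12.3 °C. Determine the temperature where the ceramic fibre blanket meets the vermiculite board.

T = 112 °C

Resistance network (inner→outer):
  R'_titanium = ln(0.0410/0.0339)/(2πk) = 0.1902/(2π·19.4) = 0.001560 m·K/W
  R'_ceramic fibre blanket = ln(0.0847/0.0410)/(2πk) = 0.7255/(2π·0.0925) = 1.248 m·K/W
  R'_vermiculite board = ln(0.135/0.0847)/(2πk) = 0.4662/(2π·0.0651) = 1.140 m·K/W
ΣR = 0.001560 + 1.248 + 1.140 = 2.390 m·K/W
Q' = ΔT/ΣR = (222 °C − 12.3 °C)/2.390 = 87.74 W/m
From the inner boundary to the ceramic fibre blanket/vermiculite board interface, ΣR_partial = 1.250 m·K/W.
T_interface = T_in − Q'·ΣR_partial = 222 °C − (87.74)(1.250) = 112 °C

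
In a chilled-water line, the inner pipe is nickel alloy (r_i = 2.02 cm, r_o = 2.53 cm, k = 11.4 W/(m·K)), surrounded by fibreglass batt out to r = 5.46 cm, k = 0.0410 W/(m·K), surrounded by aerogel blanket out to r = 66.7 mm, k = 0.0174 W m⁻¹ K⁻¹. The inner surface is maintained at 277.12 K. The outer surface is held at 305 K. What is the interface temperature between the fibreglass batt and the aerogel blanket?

T = 294.4 K

Resistance network (inner→outer):
  R'_nickel alloy = ln(0.0253/0.0202)/(2πk) = 0.2251/(2π·11.4) = 0.003143 m·K/W
  R'_fibreglass batt = ln(0.0546/0.0253)/(2πk) = 0.7692/(2π·0.0410) = 2.986 m·K/W
  R'_aerogel blanket = ln(0.0667/0.0546)/(2πk) = 0.2002/(2π·0.0174) = 1.831 m·K/W
ΣR = 0.003143 + 2.986 + 1.831 = 4.820 m·K/W
Q' = ΔT/ΣR = (277.12 K − 305 K)/4.820 = -5.784 W/m
From the inner boundary to the fibreglass batt/aerogel blanket interface, ΣR_partial = 2.989 m·K/W.
T_interface = T_in − Q'·ΣR_partial = 277.12 K − (-5.784)(2.989) = 294.4 K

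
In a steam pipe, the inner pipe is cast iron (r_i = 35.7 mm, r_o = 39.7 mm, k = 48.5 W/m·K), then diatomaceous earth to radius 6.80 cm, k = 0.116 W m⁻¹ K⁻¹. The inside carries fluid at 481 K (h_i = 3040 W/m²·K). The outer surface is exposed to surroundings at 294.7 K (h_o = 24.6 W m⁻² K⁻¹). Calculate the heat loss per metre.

Q' = 223 W/m

Treat each layer as a resistance in series:
  R'_conv,in = 1/(2πr h) = 1/(2π·0.0357·3040) = 0.001466 m·K/W
  R'_cast iron = ln(0.0397/0.0357)/(2πk) = 0.1062/(2π·48.5) = 3.485×10^-4 m·K/W
  R'_diatomaceous earth = ln(0.0680/0.0397)/(2πk) = 0.5382/(2π·0.116) = 0.7384 m·K/W
  R'_conv,out = 1/(2πr h) = 1/(2π·0.0680·24.6) = 0.09514 m·K/W
ΣR = 0.001466 + 3.485×10^-4 + 0.7384 + 0.09514 = 0.8354 m·K/W
Q' = ΔT/ΣR = (481 K − 294.7 K)/0.8354 = 223 W/m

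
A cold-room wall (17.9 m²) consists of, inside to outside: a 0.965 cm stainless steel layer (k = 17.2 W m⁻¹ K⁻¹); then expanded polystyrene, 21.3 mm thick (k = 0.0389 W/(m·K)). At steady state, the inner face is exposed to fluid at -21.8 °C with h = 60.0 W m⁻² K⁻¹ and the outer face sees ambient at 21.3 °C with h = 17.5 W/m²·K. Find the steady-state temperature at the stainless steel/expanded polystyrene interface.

Treat each layer as a resistance in series:
  R_conv,in = 1/(hA) = 1/(60.0·17.9) = 9.311×10^-4 K/W
  R_stainless steel = L/(kA) = 0.00965/(17.2·17.9) = 3.134×10^-5 K/W
  R_expanded polystyrene = L/(kA) = 0.0213/(0.0389·17.9) = 0.03059 K/W
  R_conv,out = 1/(hA) = 1/(17.5·17.9) = 0.003192 K/W
ΣR = 9.311×10^-4 + 3.134×10^-5 + 0.03059 + 0.003192 = 0.03474 K/W
Q = ΔT/ΣR = (-21.8 °C − 21.3 °C)/0.03474 = -1241 W
From the inner boundary to the stainless steel/expanded polystyrene interface, ΣR_partial = 9.624×10^-4 K/W.
T_interface = T_in − Q·ΣR_partial = -21.8 °C − (-1241)(9.624×10^-4) = -20.6 °C

T = -20.6 °C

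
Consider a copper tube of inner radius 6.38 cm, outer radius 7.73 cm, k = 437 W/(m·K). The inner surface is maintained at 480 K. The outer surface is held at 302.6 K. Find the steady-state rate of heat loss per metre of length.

Q' = 2540 kW/m

Q' = 2πk·ΔT/ln(r₂/r₁) = 2π × 437 × 177.4 / ln(0.0773/0.0638) = 2.54×10^6 W/m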